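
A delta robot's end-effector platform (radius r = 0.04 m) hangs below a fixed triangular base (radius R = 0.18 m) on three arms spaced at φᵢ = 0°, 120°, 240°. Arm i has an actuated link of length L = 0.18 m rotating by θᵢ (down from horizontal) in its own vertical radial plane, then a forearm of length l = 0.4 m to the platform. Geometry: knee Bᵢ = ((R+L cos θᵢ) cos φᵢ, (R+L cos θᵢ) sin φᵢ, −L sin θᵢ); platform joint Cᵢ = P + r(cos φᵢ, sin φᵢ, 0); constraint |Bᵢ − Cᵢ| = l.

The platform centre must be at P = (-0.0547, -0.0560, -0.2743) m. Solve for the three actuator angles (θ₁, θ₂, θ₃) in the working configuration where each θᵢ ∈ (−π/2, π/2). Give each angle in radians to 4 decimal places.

arm 1 (φ=0.0°): x'=-0.0547, y'=-0.0560
  A=0.1947, B=-0.2743, C=(l²−L²−A²−y'²−z²)/(2L)=0.0314
  γ=atan2(-0.2743,0.1947)=-0.9535;  ψ=arccos(0.0934)=1.4772;  θ1=γ+ψ≈0.5237
arm 2 (φ=120.0°): x'=-0.0211, y'=0.0754
  A cos θ + B sin θ = C:  0.1611·cos θ + -0.2743·sin θ = 0.0575
  θ2 = atan2(B,A) + arccos(C/0.3181) = 0.3493
φ3=240.0° → target in arm frame (0.0758, -0.0194)
  A=0.0642, B=-0.2743, C=(l²−L²−A²−y'²−z²)/(2L)=0.1330
  θ3 = atan2(B,A) + arccos(C/0.2817) = -0.2618

θ₁ = 0.5237, θ₂ = 0.3493, θ₃ = -0.2618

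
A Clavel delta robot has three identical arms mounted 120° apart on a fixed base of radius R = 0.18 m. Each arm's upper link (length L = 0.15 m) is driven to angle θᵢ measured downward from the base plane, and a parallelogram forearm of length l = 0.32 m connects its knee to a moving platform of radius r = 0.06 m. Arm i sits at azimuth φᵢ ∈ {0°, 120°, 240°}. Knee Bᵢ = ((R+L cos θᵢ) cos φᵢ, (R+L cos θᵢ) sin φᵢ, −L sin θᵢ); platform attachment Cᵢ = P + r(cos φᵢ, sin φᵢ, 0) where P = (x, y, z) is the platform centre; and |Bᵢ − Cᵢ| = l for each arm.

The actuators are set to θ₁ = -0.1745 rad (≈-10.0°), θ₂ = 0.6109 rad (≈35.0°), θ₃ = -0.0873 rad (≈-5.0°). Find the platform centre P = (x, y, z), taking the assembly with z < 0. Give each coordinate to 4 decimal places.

(0.0346, -0.0501, -0.1873)

φ1=0.0°: virtual centre (0.2677, 0.0000, 0.0260), radius l
arm 2 at φ=120.0°: e+L cos θ2 = 0.2429;  O2 = (-0.1214, 0.2103, -0.0860)
arm 3 at φ=240.0°: e+L cos θ3 = 0.2694;  O3 = (-0.1347, -0.2333, 0.0131)
eliminate P² terms by subtracting sphere 1 from 2 and 3
linear system: -0.7783x+0.4207y = -0.0060−-0.2242z; -0.8049x+-0.4667y = 0.0004−-0.0259z
Cramer: x(z) = 0.0037-0.1646z;  y(z) = -0.0073+0.2283z
sphere 1 gives Az²+Bz+C=0 with A=1.0792, B=0.0315, C=-0.0320;  B²−4AC=0.1390;  roots -0.1873, 0.1581;  negative root z = -0.1873
x = 0.0346, y = -0.0501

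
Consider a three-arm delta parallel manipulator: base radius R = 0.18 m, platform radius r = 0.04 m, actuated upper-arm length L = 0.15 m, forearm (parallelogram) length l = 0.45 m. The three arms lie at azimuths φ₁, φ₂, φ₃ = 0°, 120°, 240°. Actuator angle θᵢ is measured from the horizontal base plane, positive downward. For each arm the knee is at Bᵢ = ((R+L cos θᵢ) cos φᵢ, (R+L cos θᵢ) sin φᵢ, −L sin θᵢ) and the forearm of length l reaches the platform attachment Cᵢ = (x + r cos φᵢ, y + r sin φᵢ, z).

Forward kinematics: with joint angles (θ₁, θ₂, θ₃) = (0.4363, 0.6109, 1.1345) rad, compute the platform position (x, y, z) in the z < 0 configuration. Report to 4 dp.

arm 1 at φ=0.0°: (R−r)+L cos θ1 = 0.2759;  S1 = (0.2759, 0.0000, -0.0634)
φ2=120.0°: virtual centre (-0.1314, 0.2277, -0.0860), radius l
φ3=240.0°: virtual centre (-0.1017, -0.1761, -0.1359), radius l
subtract pairs → two planes through P
linear system: -0.8148x+0.4553y = -0.0037−-0.0453z; -0.7553x+-0.3523y = -0.0203−-0.1451z
det = 0.6309;  x = 0.0167+-0.1300z,  y = 0.0219+-0.1332z
into |P−S₁|² = l²: 1.0346z² + 0.1884z + -0.1308 = 0;  Δ = 0.5768;  z = -0.4581 or 0.2760 → z<0 root = -0.4581
x = 0.0763, y = 0.0829

(0.0763, 0.0829, -0.4581)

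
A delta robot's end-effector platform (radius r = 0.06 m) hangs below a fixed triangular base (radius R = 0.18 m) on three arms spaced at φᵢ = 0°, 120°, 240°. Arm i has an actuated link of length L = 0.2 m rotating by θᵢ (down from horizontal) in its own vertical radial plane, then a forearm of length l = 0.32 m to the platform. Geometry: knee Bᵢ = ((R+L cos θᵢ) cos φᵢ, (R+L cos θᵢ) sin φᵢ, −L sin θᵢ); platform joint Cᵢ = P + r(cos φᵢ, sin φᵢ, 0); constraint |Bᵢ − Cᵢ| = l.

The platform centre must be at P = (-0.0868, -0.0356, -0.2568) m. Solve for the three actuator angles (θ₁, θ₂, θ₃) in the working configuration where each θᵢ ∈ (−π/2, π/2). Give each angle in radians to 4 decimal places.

rotate P by −φ1: (-0.0868, -0.0356, -0.2568)
  A cos θ + B sin θ = C:  0.2068·cos θ + -0.2568·sin θ = -0.1189
  θ1 = atan2(B,A) + arccos(C/0.3297) = 1.0470
φ2=120.0° → target in arm frame (0.0126, 0.0930)
  A cos θ + B sin θ = C:  0.1074·cos θ + -0.2568·sin θ = -0.0593
  θ2 = atan2(B,A) + arccos(C/0.2784) = 0.6110
rotate P by −φ3: (0.0742, -0.0574, -0.2568)
  A=0.0458, B=-0.2568, C=(l²−L²−A²−y'²−z²)/(2L)=-0.0223
  √(A²+B²)=0.2608;  θ3 = -1.3944+1.6565 ≈ 0.2621

θ₁ = 1.0470, θ₂ = 0.6110, θ₃ = 0.2621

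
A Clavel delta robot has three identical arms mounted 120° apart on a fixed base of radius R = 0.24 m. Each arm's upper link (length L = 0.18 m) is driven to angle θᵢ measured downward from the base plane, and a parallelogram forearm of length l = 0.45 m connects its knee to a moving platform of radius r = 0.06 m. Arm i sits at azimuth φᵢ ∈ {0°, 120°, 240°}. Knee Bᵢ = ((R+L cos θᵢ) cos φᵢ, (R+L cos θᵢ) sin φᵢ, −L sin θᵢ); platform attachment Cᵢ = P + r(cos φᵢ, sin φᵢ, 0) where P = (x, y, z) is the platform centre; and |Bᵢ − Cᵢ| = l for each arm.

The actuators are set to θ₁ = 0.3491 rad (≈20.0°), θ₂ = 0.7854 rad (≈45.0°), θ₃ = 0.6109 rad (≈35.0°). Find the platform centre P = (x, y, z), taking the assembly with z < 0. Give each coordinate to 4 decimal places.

(0.0540, -0.0251, -0.4004)

O1 = (0.3491·cos0.0°, 0.3491·sin0.0°, -0.0616) = (0.3491, 0.0000, -0.0616)
φ2=120.0°: virtual centre (-0.1536, 0.2661, -0.1273), radius l
φ3=240.0°: virtual centre (-0.1637, -0.2836, -0.1032), radius l
subtract pairs → two planes through P
plane₁₂: -1.0056x+0.5322y+-0.1314z = -0.0151
Cramer: x(z) = 0.0114-0.1065z;  y(z) = -0.0068+0.0457z
sphere 1 gives Az²+Bz+C=0 with A=1.0134, B=0.1945, C=-0.0846;  B²−4AC=0.3807;  roots -0.4004, 0.2085;  negative root z = -0.4004
x = 0.0540, y = -0.0251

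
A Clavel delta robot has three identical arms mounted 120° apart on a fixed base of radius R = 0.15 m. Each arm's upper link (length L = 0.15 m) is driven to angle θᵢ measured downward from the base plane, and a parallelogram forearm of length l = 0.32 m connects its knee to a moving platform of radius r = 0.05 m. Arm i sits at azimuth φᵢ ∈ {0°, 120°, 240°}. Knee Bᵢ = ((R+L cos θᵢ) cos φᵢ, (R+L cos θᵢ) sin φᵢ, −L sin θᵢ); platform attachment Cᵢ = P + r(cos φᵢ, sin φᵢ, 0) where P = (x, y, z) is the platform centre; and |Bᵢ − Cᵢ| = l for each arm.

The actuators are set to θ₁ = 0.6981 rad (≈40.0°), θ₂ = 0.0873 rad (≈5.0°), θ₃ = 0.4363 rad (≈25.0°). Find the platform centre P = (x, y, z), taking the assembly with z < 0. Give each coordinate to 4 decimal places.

(-0.0538, 0.0343, -0.2667)

φ1=0.0°: virtual centre (0.2149, 0.0000, -0.0964), radius l
φ2=120.0°: virtual centre (-0.1247, 0.2160, -0.0131), radius l
arm 3 at φ=240.0°: (R−r)+L cos θ3 = 0.2359;  S3 = (-0.1180, -0.2043, -0.0634)
eliminate P² terms by subtracting sphere 1 from 2 and 3
plane₁₂: -0.6792x+0.4320y+0.1667z = 0.0069
det = 0.5652;  x = -0.0082+0.1710z,  y = 0.0031+-0.1169z
quadratic in z: (1.0429)z²+(0.1158)z+(-0.0433)=0, √Δ=0.4406 → z ∈ {-0.2667, 0.1557}; z = -0.2667 (taking z<0)
x = -0.0538, y = 0.0343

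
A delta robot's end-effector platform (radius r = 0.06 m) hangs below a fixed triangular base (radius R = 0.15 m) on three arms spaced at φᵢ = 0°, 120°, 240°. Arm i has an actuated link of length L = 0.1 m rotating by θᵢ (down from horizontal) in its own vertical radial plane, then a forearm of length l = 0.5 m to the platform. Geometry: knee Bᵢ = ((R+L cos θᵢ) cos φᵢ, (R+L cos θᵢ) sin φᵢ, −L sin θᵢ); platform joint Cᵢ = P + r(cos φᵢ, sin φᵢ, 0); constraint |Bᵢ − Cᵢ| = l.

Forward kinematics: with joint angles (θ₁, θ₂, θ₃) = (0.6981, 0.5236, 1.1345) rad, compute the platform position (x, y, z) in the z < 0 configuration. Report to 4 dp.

φ1=0.0°: virtual centre (0.1666, 0.0000, -0.0643), radius l
arm 2 at φ=120.0°: e+L cos θ2 = 0.1766;  S2 = (-0.0883, 0.1529, -0.0500)
S3 = (0.1323·cos240.0°, 0.1323·sin240.0°, -0.0906) = (-0.0661, -0.1145, -0.0906)
subtract pairs → two planes through P
[-0.5098 0.3059 0.0286]·P = 0.0018;  [-0.4655 -0.2291 -0.0527]·P = -0.0062
Cramer: x(z) = 0.0057-0.0370z;  y(z) = 0.0154-0.1550z
sphere 1 gives Az²+Bz+C=0 with A=1.0254, B=0.1357, C=-0.2197;  B²−4AC=0.9197;  roots -0.5338, 0.4015;  negative root z = -0.5338
x = 0.0254, y = 0.0981

(0.0254, 0.0981, -0.5338)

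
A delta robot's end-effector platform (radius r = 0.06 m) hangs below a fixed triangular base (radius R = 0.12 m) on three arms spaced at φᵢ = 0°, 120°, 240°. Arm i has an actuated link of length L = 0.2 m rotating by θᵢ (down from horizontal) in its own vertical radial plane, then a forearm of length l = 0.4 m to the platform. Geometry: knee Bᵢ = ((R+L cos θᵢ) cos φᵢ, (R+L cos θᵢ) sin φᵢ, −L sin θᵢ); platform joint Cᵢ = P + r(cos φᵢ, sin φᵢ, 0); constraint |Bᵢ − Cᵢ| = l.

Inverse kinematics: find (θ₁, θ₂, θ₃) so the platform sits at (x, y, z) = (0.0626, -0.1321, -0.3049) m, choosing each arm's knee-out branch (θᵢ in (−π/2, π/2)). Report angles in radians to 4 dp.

θ₁ = -0.0871, θ₂ = 0.6985, θ₃ = -0.1742

φ1=0.0° → target in arm frame (0.0626, -0.1321)
  A=-0.0026, B=-0.3049, C=(l²−L²−A²−y'²−z²)/(2L)=0.0239
  √(A²+B²)=0.3049;  θ1 = -1.5793+1.4922 ≈ -0.0871
arm 2 (φ=120.0°): x'=-0.1457, y'=0.0118
  A cos θ + B sin θ = C:  0.2057·cos θ + -0.3049·sin θ = -0.0385
  γ=atan2(-0.3049,0.2057)=-0.9773;  ψ=arccos(-0.1048)=1.6758;  θ2=γ+ψ≈0.6985
rotate P by −φ3: (0.0831, 0.1203, -0.3049)
  A cos θ + B sin θ = C:  -0.0231·cos θ + -0.3049·sin θ = 0.0301
  θ3 = atan2(B,A) + arccos(C/0.3058) = -0.1742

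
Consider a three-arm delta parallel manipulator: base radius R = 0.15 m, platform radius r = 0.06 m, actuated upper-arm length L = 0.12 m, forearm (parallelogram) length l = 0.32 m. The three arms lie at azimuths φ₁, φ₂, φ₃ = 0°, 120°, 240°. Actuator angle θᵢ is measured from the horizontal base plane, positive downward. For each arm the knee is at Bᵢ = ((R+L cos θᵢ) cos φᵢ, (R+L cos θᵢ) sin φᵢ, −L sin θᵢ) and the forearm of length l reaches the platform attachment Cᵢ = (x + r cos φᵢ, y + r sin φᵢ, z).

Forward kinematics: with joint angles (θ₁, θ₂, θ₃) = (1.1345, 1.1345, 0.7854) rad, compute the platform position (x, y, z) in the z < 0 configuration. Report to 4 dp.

(-0.0248, -0.0429, -0.3793)

centre 1 = (0.1407·cos0.0°, 0.1407·sin0.0°, -0.1088) = (0.1407, 0.0000, -0.1088)
arm 2 at φ=120.0°: ρ2 = 0.1407;  centre 2 = (-0.0704, 0.1219, -0.1088)
centre 3 = (0.1749·cos240.0°, 0.1749·sin240.0°, -0.0849) = (-0.0874, -0.1514, -0.0849)
eliminate P² terms by subtracting sphere 1 from 2 and 3
[-0.4221 0.2437 0.0000]·P = 0.0000;  [-0.4563 -0.3029 0.0478]·P = 0.0061
Cramer: x(z) = -0.0063+0.0487z;  y(z) = -0.0109+0.0844z
sphere 1 gives Az²+Bz+C=0 with A=1.0095, B=0.2014, C=-0.0689;  B²−4AC=0.3186;  roots -0.3793, 0.1798;  negative root z = -0.3793
x = -0.0248, y = -0.0429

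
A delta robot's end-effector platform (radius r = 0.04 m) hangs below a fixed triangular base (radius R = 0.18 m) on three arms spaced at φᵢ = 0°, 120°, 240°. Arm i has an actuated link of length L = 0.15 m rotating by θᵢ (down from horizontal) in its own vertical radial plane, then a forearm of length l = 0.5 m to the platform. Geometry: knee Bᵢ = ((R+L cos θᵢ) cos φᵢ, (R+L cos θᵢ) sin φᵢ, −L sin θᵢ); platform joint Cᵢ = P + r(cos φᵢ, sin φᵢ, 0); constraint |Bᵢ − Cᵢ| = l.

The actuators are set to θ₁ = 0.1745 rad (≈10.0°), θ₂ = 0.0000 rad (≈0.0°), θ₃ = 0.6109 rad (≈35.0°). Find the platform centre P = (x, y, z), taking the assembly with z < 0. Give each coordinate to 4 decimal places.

arm 1 at φ=0.0°: e+L cos θ1 = 0.2877;  O1 = (0.2877, 0.0000, -0.0260)
φ2=120.0°: virtual centre (-0.1450, 0.2511, 0.0000), radius l
arm 3 at φ=240.0°: e+L cos θ3 = 0.2629;  O3 = (-0.1314, -0.2277, -0.0860)
eliminate P² terms by subtracting sphere 1 from 2 and 3
plane₁₂: -0.8654x+0.5023y+0.0521z = 0.0006
Cramer: x(z) = 0.0039-0.0449z;  y(z) = 0.0080-0.1810z
into |P−O₁|² = l²: 1.0348z² + 0.0746z + -0.1687 = 0;  Δ = 0.7039;  z = -0.4415 or 0.3693 → z<0 root = -0.4415
x = 0.0237, y = 0.0879

(0.0237, 0.0879, -0.4415)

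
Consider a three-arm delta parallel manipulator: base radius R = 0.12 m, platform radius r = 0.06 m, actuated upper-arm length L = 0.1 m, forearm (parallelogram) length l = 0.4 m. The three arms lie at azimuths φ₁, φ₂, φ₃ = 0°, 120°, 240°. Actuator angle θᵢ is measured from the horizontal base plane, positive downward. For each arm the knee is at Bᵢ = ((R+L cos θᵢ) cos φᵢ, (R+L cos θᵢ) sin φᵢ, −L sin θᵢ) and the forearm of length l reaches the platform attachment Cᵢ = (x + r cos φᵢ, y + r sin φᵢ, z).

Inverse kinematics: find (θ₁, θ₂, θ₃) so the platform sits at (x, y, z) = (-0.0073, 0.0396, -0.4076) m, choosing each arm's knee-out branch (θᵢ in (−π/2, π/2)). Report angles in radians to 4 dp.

rotate P by −φ1: (-0.0073, 0.0396, -0.4076)
  e−x'=0.0673;  (l²−L²−(e−x')²−y'²−z²)/2L = -0.1112
  γ=atan2(-0.4076,0.0673)=-1.4072;  ψ=arccos(-0.2691)=1.8433;  θ1=γ+ψ≈0.4361
φ2=120.0° → target in arm frame (0.0379, -0.0135)
  e−x'=0.0221;  (l²−L²−(e−x')²−y'²−z²)/2L = -0.0840
  √(A²+B²)=0.4082;  θ2 = -1.5167+1.7781 ≈ 0.2614
rotate P by −φ3: (-0.0306, -0.0261, -0.4076)
  A cos θ + B sin θ = C:  0.0906·cos θ + -0.4076·sin θ = -0.1252
  θ3 = atan2(B,A) + arccos(C/0.4176) = 0.5233

θ₁ = 0.4361, θ₂ = 0.2614, θ₃ = 0.5233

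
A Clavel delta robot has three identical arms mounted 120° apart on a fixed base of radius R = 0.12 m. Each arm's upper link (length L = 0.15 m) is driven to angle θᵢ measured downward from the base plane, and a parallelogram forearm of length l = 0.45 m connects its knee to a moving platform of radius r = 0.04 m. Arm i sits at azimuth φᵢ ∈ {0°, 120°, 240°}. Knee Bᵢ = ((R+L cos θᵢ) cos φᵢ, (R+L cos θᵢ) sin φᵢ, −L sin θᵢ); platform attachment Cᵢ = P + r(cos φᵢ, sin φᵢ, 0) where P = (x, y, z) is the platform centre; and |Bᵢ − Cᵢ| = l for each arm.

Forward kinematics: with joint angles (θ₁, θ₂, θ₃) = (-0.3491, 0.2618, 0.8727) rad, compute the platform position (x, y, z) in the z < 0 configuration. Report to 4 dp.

(0.1645, 0.1063, -0.3823)

φ1=0.0°: virtual centre (0.2210, 0.0000, 0.0513), radius l
φ2=120.0°: virtual centre (-0.1124, 0.1948, -0.0388), radius l
arm 3 at φ=240.0°: (R−r)+L cos θ3 = 0.1764;  S3 = (-0.0882, -0.1528, -0.1149)
|S₂|²−|S₁|² = 0.0006;  |S₃|²−|S₁|² = -0.0071
[-0.6668 0.3895 -0.1803]·P = 0.0006;  [-0.6183 -0.3056 -0.3324]·P = -0.0071
Cramer: x(z) = 0.0058-0.4151z;  y(z) = 0.0116-0.2479z
into |P−S₁|² = l²: 1.2338z² + 0.0703z + -0.1534 = 0;  Δ = 0.7622;  z = -0.3823 or 0.3253 → z<0 root = -0.3823
x = 0.1645, y = 0.1063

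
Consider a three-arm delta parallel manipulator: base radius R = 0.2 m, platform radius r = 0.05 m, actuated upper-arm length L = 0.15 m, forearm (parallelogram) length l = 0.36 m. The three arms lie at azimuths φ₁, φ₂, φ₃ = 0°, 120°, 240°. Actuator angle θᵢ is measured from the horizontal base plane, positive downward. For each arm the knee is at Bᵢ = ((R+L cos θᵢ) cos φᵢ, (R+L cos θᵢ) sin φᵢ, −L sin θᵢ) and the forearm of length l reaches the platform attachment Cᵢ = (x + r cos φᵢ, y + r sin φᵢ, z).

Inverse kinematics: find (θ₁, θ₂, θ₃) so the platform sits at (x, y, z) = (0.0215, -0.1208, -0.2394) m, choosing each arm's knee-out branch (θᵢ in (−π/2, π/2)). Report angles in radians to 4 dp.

arm 1 (φ=0.0°): x'=0.0215, y'=-0.1208
  A cos θ + B sin θ = C:  0.1285·cos θ + -0.2394·sin θ = 0.0623
  γ=atan2(-0.2394,0.1285)=-1.0782;  ψ=arccos(0.2292)=1.3395;  θ1=γ+ψ≈0.2614
rotate P by −φ2: (-0.1154, 0.0418, -0.2394)
  A=0.2654, B=-0.2394, C=(l²−L²−A²−y'²−z²)/(2L)=-0.0746
  √(A²+B²)=0.3574;  θ2 = -0.7340+1.7810 ≈ 1.0470
rotate P by −φ3: (0.0939, 0.0790, -0.2394)
  A=0.0561, B=-0.2394, C=(l²−L²−A²−y'²−z²)/(2L)=0.1346
  γ=atan2(-0.2394,0.0561)=-1.3405;  ψ=arccos(0.5476)=0.9913;  θ3=γ+ψ≈-0.3491

θ₁ = 0.2614, θ₂ = 1.0470, θ₃ = -0.3491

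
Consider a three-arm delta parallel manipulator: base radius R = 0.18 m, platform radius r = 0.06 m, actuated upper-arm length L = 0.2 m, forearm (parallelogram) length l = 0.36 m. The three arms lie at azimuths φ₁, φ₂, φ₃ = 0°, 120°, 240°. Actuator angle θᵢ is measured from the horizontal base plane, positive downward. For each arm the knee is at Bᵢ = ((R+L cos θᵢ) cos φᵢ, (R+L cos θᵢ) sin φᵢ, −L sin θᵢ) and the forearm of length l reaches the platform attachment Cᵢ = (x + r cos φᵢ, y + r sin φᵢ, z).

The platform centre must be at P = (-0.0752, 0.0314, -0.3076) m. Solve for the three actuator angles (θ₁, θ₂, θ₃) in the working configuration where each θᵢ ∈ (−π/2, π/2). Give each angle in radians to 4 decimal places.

arm 1 (φ=0.0°): x'=-0.0752, y'=0.0314
  A cos θ + B sin θ = C:  0.1952·cos θ + -0.3076·sin θ = -0.1103
  √(A²+B²)=0.3643;  θ1 = -1.0053+1.8783 ≈ 0.8730
φ2=120.0° → target in arm frame (0.0648, 0.0494)
  e−x'=0.0552;  (l²−L²−(e−x')²−y'²−z²)/2L = -0.0263
  γ=atan2(-0.3076,0.0552)=-1.3932;  ψ=arccos(-0.0841)=1.6550;  θ2=γ+ψ≈0.2617
φ3=240.0° → target in arm frame (0.0104, -0.0808)
  A cos θ + B sin θ = C:  0.1096·cos θ + -0.3076·sin θ = -0.0589
  θ3 = atan2(B,A) + arccos(C/0.3265) = 0.5236

θ₁ = 0.8730, θ₂ = 0.2617, θ₃ = 0.5236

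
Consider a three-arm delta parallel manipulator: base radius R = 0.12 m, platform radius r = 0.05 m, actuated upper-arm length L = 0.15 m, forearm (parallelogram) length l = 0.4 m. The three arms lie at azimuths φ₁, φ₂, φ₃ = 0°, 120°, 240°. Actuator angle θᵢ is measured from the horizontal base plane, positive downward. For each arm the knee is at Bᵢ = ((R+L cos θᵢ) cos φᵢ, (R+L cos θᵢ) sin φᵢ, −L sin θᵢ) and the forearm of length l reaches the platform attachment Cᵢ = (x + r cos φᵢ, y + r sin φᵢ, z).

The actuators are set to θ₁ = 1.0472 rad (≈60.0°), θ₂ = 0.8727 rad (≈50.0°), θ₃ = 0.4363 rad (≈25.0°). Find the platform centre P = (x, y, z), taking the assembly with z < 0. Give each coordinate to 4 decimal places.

(-0.0836, -0.0753, -0.4494)

φ1=0.0°: virtual centre (0.1450, 0.0000, -0.1299), radius l
S2 = (0.1664·cos120.0°, 0.1664·sin120.0°, -0.1149) = (-0.0832, 0.1441, -0.1149)
arm 3 at φ=240.0°: (R−r)+L cos θ3 = 0.2059;  S3 = (-0.1030, -0.1784, -0.0634)
subtract pairs → two planes through P
plane₁₂: -0.4564x+0.2882y+0.0300z = 0.0030
det = 0.3058;  x = -0.0115+0.1604z,  y = -0.0079+0.1499z
sphere 1 gives Az²+Bz+C=0 with A=1.0482, B=0.2072, C=-0.1186;  B²−4AC=0.5400;  roots -0.4494, 0.2517;  negative root z = -0.4494
x = -0.0836, y = -0.0753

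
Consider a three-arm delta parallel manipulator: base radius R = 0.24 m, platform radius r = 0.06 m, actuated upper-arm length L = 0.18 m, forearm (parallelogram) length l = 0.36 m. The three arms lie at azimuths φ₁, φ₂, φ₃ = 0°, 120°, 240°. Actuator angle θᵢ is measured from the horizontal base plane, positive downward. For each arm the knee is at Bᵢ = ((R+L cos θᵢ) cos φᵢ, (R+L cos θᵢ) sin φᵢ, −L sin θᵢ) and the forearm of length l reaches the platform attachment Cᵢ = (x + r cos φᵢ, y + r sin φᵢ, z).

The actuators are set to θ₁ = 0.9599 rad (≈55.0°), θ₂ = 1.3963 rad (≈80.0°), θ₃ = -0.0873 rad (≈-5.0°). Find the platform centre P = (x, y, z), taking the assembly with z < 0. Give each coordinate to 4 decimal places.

(-0.0192, -0.1550, -0.2662)

centre 1 = (0.2832·cos0.0°, 0.2832·sin0.0°, -0.1474) = (0.2832, 0.0000, -0.1474)
centre 2 = (0.2113·cos120.0°, 0.2113·sin120.0°, -0.1773) = (-0.1056, 0.1829, -0.1773)
φ3=240.0°: virtual centre (-0.1797, -0.3112, 0.0157), radius l
subtract pairs → two planes through P
linear system: -0.7777x+0.3659y = -0.0259−-0.0596z; -0.9258x+-0.6224y = 0.0274−0.3263z
det = 0.8228;  x = 0.0074+0.1000z,  y = -0.0550+0.3755z
quadratic in z: (1.1510)z²+(0.1984)z+(-0.0288)=0, √Δ=0.4144 → z ∈ {-0.2662, 0.0938}; z = -0.2662 (taking z<0)
x = -0.0192, y = -0.1550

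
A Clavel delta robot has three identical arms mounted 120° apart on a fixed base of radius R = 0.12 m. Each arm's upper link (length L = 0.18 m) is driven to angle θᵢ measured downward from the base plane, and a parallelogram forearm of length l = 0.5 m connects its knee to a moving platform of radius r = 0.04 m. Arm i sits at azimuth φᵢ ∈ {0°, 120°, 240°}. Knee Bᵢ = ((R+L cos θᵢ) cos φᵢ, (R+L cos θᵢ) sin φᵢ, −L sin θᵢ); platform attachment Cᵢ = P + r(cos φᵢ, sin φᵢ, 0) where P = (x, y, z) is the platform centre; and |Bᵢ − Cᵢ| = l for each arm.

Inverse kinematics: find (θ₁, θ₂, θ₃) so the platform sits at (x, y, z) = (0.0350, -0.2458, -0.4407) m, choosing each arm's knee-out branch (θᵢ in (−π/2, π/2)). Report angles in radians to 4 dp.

θ₁ = 0.3492, θ₂ = 1.0471, θ₃ = -0.1742

φ1=0.0° → target in arm frame (0.0350, -0.2458)
  A cos θ + B sin θ = C:  0.0450·cos θ + -0.4407·sin θ = -0.1085
  √(A²+B²)=0.4430;  θ1 = -1.4690+1.8182 ≈ 0.3492
rotate P by −φ2: (-0.2304, 0.0926, -0.4407)
  e−x'=0.3104;  (l²−L²−(e−x')²−y'²−z²)/2L = -0.2264
  √(A²+B²)=0.5390;  θ2 = -0.9572+2.0043 ≈ 1.0471
φ3=240.0° → target in arm frame (0.1954, 0.1532)
  A=-0.1154, B=-0.4407, C=(l²−L²−A²−y'²−z²)/(2L)=-0.0372
  √(A²+B²)=0.4556;  θ3 = -1.8268+1.6526 ≈ -0.1742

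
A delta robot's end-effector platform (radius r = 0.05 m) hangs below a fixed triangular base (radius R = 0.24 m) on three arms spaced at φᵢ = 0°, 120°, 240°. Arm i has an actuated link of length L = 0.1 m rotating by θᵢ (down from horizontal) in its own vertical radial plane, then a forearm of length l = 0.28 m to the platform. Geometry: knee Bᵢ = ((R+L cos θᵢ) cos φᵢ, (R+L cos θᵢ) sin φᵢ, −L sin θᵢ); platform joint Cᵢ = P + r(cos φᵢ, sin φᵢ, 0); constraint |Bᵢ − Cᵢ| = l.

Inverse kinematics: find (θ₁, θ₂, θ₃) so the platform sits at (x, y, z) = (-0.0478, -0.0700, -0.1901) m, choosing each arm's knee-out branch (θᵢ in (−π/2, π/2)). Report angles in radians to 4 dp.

θ₁ = 1.3963, θ₂ = 1.3088, θ₃ = 0.0000

φ1=0.0° → target in arm frame (-0.0478, -0.0700)
  e−x'=0.2378;  (l²−L²−(e−x')²−y'²−z²)/2L = -0.1459
  θ1 = atan2(B,A) + arccos(C/0.3044) = 1.3963
φ2=120.0° → target in arm frame (-0.0367, 0.0764)
  e−x'=0.2267;  (l²−L²−(e−x')²−y'²−z²)/2L = -0.1249
  √(A²+B²)=0.2959;  θ2 = -0.6978+2.0065 ≈ 1.3088
φ3=240.0° → target in arm frame (0.0845, -0.0064)
  A=0.1055, B=-0.1901, C=(l²−L²−A²−y'²−z²)/(2L)=0.1055
  √(A²+B²)=0.2174;  θ3 = -1.0642+1.0642 ≈ 0.0000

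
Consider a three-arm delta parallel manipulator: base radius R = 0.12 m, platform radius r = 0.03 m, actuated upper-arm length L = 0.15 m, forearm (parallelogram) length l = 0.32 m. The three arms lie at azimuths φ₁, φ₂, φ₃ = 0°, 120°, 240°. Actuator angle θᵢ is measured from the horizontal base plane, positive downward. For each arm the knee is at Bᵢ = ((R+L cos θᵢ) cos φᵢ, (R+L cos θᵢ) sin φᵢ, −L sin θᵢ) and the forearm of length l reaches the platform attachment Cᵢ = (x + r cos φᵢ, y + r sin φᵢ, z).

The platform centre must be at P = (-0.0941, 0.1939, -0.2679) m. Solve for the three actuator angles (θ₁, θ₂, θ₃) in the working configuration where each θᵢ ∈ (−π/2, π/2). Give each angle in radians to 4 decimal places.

θ₁ = 1.3093, θ₂ = -0.3492, θ₃ = 1.3965

rotate P by −φ1: (-0.0941, 0.1939, -0.2679)
  e−x'=0.1841;  (l²−L²−(e−x')²−y'²−z²)/2L = -0.2112
  √(A²+B²)=0.3251;  θ1 = -0.9687+2.2780 ≈ 1.3093
φ2=120.0° → target in arm frame (0.2150, -0.0155)
  A=-0.1250, B=-0.2679, C=(l²−L²−A²−y'²−z²)/(2L)=-0.0258
  γ=atan2(-0.2679,-0.1250)=-2.0073;  ψ=arccos(-0.0871)=1.6580;  θ2=γ+ψ≈-0.3492
arm 3 (φ=240.0°): x'=-0.1209, y'=-0.1784
  A cos θ + B sin θ = C:  0.2109·cos θ + -0.2679·sin θ = -0.2273
  γ=atan2(-0.2679,0.2109)=-0.9040;  ψ=arccos(-0.6666)=2.3004;  θ3=γ+ψ≈1.3965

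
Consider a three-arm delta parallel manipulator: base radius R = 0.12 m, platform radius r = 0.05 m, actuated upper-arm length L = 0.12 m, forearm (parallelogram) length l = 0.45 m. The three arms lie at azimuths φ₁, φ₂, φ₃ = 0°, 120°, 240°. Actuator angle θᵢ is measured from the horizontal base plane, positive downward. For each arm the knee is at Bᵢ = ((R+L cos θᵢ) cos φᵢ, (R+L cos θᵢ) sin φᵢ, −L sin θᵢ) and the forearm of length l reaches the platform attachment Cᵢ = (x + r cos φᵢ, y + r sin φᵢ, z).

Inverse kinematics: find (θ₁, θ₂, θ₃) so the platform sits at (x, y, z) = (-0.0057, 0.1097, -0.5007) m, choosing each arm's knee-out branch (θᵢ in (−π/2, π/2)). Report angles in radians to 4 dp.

φ1=0.0° → target in arm frame (-0.0057, 0.1097)
  A=0.0757, B=-0.5007, C=(l²−L²−A²−y'²−z²)/(2L)=-0.3349
  θ1 = atan2(B,A) + arccos(C/0.5064) = 0.8725
φ2=120.0° → target in arm frame (0.0979, -0.0499)
  e−x'=-0.0279;  (l²−L²−(e−x')²−y'²−z²)/2L = -0.2744
  γ=atan2(-0.5007,-0.0279)=-1.6264;  ψ=arccos(-0.5473)=2.1499;  θ2=γ+ψ≈0.5235
φ3=240.0° → target in arm frame (-0.0922, -0.0598)
  A cos θ + B sin θ = C:  0.1622·cos θ + -0.5007·sin θ = -0.3853
  θ3 = atan2(B,A) + arccos(C/0.5263) = 1.1345

θ₁ = 0.8725, θ₂ = 0.5235, θ₃ = 1.1345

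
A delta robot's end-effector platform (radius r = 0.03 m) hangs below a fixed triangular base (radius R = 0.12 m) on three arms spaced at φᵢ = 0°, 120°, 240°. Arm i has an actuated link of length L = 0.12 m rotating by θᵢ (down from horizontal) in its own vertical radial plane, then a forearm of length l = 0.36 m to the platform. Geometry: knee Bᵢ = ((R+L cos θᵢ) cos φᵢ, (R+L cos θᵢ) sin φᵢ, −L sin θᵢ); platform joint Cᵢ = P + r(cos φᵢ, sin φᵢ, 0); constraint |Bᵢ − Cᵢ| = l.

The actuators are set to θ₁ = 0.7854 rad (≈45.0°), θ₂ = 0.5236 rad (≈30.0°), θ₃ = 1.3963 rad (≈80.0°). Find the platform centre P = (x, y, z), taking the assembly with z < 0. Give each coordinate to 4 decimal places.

arm 1 at φ=0.0°: (R−r)+L cos θ1 = 0.1749;  O1 = (0.1749, 0.0000, -0.0849)
O2 = (0.1939·cos120.0°, 0.1939·sin120.0°, -0.0600) = (-0.0970, 0.1679, -0.0600)
arm 3 at φ=240.0°: (R−r)+L cos θ3 = 0.1108;  O3 = (-0.0554, -0.0960, -0.1182)
subtract pairs → two planes through P
linear system: -0.5436x+0.3359y = 0.0034−0.0497z; -0.4605x+-0.1920y = -0.0115−-0.0666z
det = 0.2590;  x = 0.0124+-0.0496z,  y = 0.0303+-0.2282z
quadratic in z: (1.0546)z²+(0.1720)z+(-0.0951)=0, √Δ=0.6563 → z ∈ {-0.3927, 0.2296}; z = -0.3927 (taking z<0)
x = 0.0319, y = 0.1199

(0.0319, 0.1199, -0.3927)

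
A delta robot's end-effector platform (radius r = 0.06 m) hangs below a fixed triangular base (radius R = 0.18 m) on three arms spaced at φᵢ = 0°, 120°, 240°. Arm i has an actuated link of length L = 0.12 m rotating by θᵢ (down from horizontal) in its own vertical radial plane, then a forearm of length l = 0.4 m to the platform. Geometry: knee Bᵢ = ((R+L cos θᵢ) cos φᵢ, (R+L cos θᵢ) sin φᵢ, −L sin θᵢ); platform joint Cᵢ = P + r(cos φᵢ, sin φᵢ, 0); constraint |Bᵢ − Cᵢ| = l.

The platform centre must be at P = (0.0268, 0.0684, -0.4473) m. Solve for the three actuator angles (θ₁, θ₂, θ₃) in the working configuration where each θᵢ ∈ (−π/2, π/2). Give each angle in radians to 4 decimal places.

θ₁ = 0.8725, θ₂ = 0.7848, θ₃ = 1.3087

arm 1 (φ=0.0°): x'=0.0268, y'=0.0684
  e−x'=0.0932;  (l²−L²−(e−x')²−y'²−z²)/2L = -0.2827
  √(A²+B²)=0.4569;  θ1 = -1.3654+2.2378 ≈ 0.8725
φ2=120.0° → target in arm frame (0.0458, -0.0574)
  e−x'=0.0742;  (l²−L²−(e−x')²−y'²−z²)/2L = -0.2636
  θ2 = atan2(B,A) + arccos(C/0.4534) = 0.7848
rotate P by −φ3: (-0.0726, -0.0110, -0.4473)
  e−x'=0.1926;  (l²−L²−(e−x')²−y'²−z²)/2L = -0.3821
  θ3 = atan2(B,A) + arccos(C/0.4870) = 1.3087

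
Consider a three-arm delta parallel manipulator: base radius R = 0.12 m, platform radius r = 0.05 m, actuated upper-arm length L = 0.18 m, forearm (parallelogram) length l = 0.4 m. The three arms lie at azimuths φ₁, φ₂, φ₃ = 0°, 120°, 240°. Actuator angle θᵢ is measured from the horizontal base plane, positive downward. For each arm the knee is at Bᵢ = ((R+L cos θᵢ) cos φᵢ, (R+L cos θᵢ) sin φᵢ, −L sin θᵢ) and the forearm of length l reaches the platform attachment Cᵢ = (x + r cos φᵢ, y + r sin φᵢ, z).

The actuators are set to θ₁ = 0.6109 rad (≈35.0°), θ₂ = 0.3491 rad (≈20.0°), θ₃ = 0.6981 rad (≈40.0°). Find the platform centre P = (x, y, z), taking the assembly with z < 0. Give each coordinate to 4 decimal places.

(-0.0173, 0.0638, -0.4207)

φ1=0.0°: virtual centre (0.2174, 0.0000, -0.1032), radius l
arm 2 at φ=120.0°: ρ2 = 0.2391;  centre 2 = (-0.1196, 0.2071, -0.0616)
centre 3 = (0.2079·cos240.0°, 0.2079·sin240.0°, -0.1157) = (-0.1039, -0.1800, -0.1157)
eliminate P² terms by subtracting sphere 1 from 2 and 3
[-0.6740 0.4142 0.0834]·P = 0.0030;  [-0.6428 -0.3601 -0.0249]·P = -0.0013
det = 0.5089;  x = -0.0011+0.0387z,  y = 0.0056+-0.1383z
quadratic in z: (1.0206)z²+(0.1880)z+(-0.1016)=0, √Δ=0.6708 → z ∈ {-0.4207, 0.2365}; z = -0.4207 (taking z<0)
x = -0.0173, y = 0.0638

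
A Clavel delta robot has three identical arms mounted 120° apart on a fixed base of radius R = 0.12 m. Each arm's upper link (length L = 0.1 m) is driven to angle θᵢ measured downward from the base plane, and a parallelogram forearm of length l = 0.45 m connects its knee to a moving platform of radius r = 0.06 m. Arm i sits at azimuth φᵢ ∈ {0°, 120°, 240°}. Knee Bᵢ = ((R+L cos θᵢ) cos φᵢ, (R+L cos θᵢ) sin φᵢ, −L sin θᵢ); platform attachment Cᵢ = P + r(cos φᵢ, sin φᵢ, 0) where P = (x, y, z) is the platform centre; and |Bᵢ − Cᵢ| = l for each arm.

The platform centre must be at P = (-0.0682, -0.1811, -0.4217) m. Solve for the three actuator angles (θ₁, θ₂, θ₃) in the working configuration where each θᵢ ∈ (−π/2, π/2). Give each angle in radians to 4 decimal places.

φ1=0.0° → target in arm frame (-0.0682, -0.1811)
  A cos θ + B sin θ = C:  0.1282·cos θ + -0.4217·sin θ = -0.1728
  √(A²+B²)=0.4408;  θ1 = -1.2757+1.9737 ≈ 0.6980
rotate P by −φ2: (-0.1227, 0.1496, -0.4217)
  A=0.1827, B=-0.4217, C=(l²−L²−A²−y'²−z²)/(2L)=-0.2055
  γ=atan2(-0.4217,0.1827)=-1.1619;  ψ=arccos(-0.4472)=2.0345;  θ2=γ+ψ≈0.8726
arm 3 (φ=240.0°): x'=0.1909, y'=0.0315
  A=-0.1309, B=-0.4217, C=(l²−L²−A²−y'²−z²)/(2L)=-0.0173
  γ=atan2(-0.4217,-0.1309)=-1.8719;  ψ=arccos(-0.0393)=1.6101;  θ3=γ+ψ≈-0.2618

θ₁ = 0.6980, θ₂ = 0.8726, θ₃ = -0.2618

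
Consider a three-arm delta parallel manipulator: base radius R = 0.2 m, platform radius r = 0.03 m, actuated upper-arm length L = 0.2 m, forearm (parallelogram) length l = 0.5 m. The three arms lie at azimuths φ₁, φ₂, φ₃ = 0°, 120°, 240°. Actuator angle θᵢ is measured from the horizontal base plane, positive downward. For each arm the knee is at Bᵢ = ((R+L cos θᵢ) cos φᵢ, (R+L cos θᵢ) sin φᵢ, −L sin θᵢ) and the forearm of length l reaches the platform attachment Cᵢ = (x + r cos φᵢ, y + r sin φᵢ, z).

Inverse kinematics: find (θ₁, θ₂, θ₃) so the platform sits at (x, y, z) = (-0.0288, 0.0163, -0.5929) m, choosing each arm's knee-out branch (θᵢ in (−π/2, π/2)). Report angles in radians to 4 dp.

φ1=0.0° → target in arm frame (-0.0288, 0.0163)
  e−x'=0.1988;  (l²−L²−(e−x')²−y'²−z²)/2L = -0.4533
  √(A²+B²)=0.6253;  θ1 = -1.2473+2.3816 ≈ 1.1344
rotate P by −φ2: (0.0285, 0.0168, -0.5929)
  A=0.1415, B=-0.5929, C=(l²−L²−A²−y'²−z²)/(2L)=-0.4046
  θ2 = atan2(B,A) + arccos(C/0.6095) = 0.9600
rotate P by −φ3: (0.0003, -0.0331, -0.5929)
  A cos θ + B sin θ = C:  0.1697·cos θ + -0.5929·sin θ = -0.4286
  √(A²+B²)=0.6167;  θ3 = -1.2920+2.3391 ≈ 1.0471

θ₁ = 1.1344, θ₂ = 0.9600, θ₃ = 1.0471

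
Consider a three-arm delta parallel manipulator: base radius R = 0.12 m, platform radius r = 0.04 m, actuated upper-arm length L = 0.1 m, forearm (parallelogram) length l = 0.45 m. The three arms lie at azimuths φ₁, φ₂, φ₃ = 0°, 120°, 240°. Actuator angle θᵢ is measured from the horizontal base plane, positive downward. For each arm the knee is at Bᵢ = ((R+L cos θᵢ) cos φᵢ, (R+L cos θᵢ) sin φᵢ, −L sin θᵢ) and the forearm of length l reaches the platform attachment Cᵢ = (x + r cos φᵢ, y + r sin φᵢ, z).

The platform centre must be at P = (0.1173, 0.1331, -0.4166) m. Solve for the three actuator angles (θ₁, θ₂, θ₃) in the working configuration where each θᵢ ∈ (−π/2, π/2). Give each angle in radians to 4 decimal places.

rotate P by −φ1: (0.1173, 0.1331, -0.4166)
  A=-0.0373, B=-0.4166, C=(l²−L²−A²−y'²−z²)/(2L)=-0.0008
  √(A²+B²)=0.4183;  θ1 = -1.6601+1.5727 ≈ -0.0874
φ2=120.0° → target in arm frame (0.0566, -0.1681)
  A=0.0234, B=-0.4166, C=(l²−L²−A²−y'²−z²)/(2L)=-0.0494
  θ2 = atan2(B,A) + arccos(C/0.4173) = 0.1746
φ3=240.0° → target in arm frame (-0.1739, 0.0350)
  A=0.2539, B=-0.4166, C=(l²−L²−A²−y'²−z²)/(2L)=-0.2338
  √(A²+B²)=0.4879;  θ3 = -1.0234+2.0705 ≈ 1.0471

θ₁ = -0.0874, θ₂ = 0.1746, θ₃ = 1.0471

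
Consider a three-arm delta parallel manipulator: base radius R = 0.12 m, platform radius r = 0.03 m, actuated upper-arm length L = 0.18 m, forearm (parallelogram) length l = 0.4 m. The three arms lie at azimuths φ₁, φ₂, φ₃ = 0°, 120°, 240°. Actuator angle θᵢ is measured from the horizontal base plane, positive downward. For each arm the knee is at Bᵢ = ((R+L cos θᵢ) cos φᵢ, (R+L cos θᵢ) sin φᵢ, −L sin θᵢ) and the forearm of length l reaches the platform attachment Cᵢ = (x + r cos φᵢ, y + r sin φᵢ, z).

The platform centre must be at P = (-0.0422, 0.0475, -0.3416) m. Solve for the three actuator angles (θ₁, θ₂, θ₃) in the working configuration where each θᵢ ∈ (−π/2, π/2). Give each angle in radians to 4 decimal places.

θ₁ = 0.4362, θ₂ = 0.0002, θ₃ = 0.3491

φ1=0.0° → target in arm frame (-0.0422, 0.0475)
  A=0.1322, B=-0.3416, C=(l²−L²−A²−y'²−z²)/(2L)=-0.0245
  θ1 = atan2(B,A) + arccos(C/0.3663) = 0.4362
rotate P by −φ2: (0.0622, 0.0128, -0.3416)
  A cos θ + B sin θ = C:  0.0278·cos θ + -0.3416·sin θ = 0.0277
  γ=atan2(-0.3416,0.0278)=-1.4897;  ψ=arccos(0.0808)=1.4899;  θ2=γ+ψ≈0.0002
φ3=240.0° → target in arm frame (-0.0200, -0.0603)
  e−x'=0.1100;  (l²−L²−(e−x')²−y'²−z²)/2L = -0.0134
  √(A²+B²)=0.3589;  θ3 = -1.2592+1.6082 ≈ 0.3491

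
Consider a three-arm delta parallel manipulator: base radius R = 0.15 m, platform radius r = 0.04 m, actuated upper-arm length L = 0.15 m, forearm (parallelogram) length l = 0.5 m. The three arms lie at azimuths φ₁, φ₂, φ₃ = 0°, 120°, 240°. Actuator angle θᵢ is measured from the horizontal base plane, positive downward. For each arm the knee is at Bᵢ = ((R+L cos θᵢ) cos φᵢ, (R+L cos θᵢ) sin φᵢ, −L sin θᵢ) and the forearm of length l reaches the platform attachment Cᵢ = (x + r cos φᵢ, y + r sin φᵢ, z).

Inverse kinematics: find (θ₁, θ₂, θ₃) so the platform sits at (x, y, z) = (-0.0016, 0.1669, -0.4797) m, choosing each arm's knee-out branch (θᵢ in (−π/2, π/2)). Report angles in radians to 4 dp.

rotate P by −φ1: (-0.0016, 0.1669, -0.4797)
  A=0.1116, B=-0.4797, C=(l²−L²−A²−y'²−z²)/(2L)=-0.1431
  γ=atan2(-0.4797,0.1116)=-1.3422;  ψ=arccos(-0.2905)=1.8655;  θ1=γ+ψ≈0.5233
arm 2 (φ=120.0°): x'=0.1453, y'=-0.0821
  A=-0.0353, B=-0.4797, C=(l²−L²−A²−y'²−z²)/(2L)=-0.0353
  θ2 = atan2(B,A) + arccos(C/0.4810) = 0.0000
rotate P by −φ3: (-0.1437, -0.0848, -0.4797)
  A cos θ + B sin θ = C:  0.2537·cos θ + -0.4797·sin θ = -0.2473
  γ=atan2(-0.4797,0.2537)=-1.0843;  ψ=arccos(-0.4557)=2.0440;  θ3=γ+ψ≈0.9597

θ₁ = 0.5233, θ₂ = 0.0000, θ₃ = 0.9597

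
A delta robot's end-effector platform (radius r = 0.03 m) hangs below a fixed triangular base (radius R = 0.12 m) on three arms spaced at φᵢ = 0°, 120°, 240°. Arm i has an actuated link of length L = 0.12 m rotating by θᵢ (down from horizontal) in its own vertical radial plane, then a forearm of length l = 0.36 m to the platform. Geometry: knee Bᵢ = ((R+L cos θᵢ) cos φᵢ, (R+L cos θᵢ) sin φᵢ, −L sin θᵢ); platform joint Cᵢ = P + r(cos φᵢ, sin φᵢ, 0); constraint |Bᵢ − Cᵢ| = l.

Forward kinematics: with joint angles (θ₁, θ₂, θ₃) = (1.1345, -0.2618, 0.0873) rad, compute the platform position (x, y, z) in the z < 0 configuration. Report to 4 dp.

φ1=0.0°: virtual centre (0.1407, 0.0000, -0.1088), radius l
centre 2 = (0.2059·cos120.0°, 0.2059·sin120.0°, 0.0311) = (-0.1030, 0.1783, 0.0311)
arm 3 at φ=240.0°: e+L cos θ3 = 0.2095;  centre 3 = (-0.1048, -0.1815, -0.0105)
|centre ₂|²−|centre ₁|² = 0.0117;  |centre ₃|²−|centre ₁|² = 0.0124
[-0.4873 0.3566 0.2796]·P = 0.0117;  [-0.4910 -0.3629 0.1966]·P = 0.0124
Cramer: x(z) = -0.0247+0.4875z;  y(z) = -0.0008-0.1179z
sphere 1 gives Az²+Bz+C=0 with A=1.2516, B=0.0565, C=-0.0904;  B²−4AC=0.4559;  roots -0.2923, 0.2472;  negative root z = -0.2923
x = -0.1672, y = 0.0337

(-0.1672, 0.0337, -0.2923)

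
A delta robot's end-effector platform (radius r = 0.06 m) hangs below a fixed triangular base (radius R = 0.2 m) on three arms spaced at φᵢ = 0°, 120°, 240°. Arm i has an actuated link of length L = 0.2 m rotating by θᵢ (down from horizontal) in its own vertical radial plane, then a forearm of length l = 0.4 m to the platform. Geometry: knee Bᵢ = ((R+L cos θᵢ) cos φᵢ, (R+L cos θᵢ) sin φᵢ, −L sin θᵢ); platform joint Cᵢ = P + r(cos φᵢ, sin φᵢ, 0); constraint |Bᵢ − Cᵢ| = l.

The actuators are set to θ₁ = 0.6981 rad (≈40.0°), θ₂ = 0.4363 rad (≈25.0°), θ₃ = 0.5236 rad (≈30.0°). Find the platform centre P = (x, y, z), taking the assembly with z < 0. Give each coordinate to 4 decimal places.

(-0.0359, 0.0118, -0.3556)

φ1=0.0°: virtual centre (0.2932, 0.0000, -0.1286), radius l
O2 = (0.3213·cos120.0°, 0.3213·sin120.0°, -0.0845) = (-0.1606, 0.2782, -0.0845)
φ3=240.0°: virtual centre (-0.1566, -0.2712, -0.1000), radius l
subtract pairs → two planes through P
plane₁₂: -0.9077x+0.5564y+0.0881z = 0.0079
det = 0.9930;  x = -0.0074+0.0801z,  y = 0.0020+-0.0276z
quadratic in z: (1.0072)z²+(0.2088)z+(-0.0531)=0, √Δ=0.5074 → z ∈ {-0.3556, 0.1482}; z = -0.3556 (taking z<0)
x = -0.0359, y = 0.0118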